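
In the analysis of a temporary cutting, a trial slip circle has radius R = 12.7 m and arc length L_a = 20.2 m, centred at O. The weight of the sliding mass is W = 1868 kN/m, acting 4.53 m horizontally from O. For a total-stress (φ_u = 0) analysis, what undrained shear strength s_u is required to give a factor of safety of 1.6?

FS = s_u·L_a·R / (W·d), so s_u = FS·W·d / (L_a·R).
s_u = 1.6·1868·4.53 / (20.20·12.7) = 13539.3 / 256.54 = 52.78 kPa

s_u = 52.8 kPa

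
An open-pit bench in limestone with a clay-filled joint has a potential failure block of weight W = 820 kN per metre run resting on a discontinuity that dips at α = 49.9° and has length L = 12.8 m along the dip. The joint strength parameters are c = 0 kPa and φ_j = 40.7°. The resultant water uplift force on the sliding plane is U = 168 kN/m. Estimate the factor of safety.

FS = 0.49

Resolving the block weight along and normal to the plane and applying the Mohr–Coulomb strength on the joint:
N' = W cosα − U = 820·cos49.9° − 168 = 360.2 kN/m
Driving force T = W sinα = 820·sin49.9° = 627.2 kN/m
Resisting force R = c·L + N'·tanφ_j = 0·12.8 + 360.2·tan40.7° = 0.0 + 309.8 = 309.8 kN/m
FS = R / T = 309.8 / 627.2 = 0.494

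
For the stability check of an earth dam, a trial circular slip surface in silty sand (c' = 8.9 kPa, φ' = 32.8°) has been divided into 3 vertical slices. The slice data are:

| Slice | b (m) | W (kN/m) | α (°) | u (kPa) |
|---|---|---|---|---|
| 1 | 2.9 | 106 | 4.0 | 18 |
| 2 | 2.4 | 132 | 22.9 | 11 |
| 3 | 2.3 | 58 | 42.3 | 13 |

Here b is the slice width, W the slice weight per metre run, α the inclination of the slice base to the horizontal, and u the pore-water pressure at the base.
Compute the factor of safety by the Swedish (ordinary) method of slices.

FS = 1.77

Ordinary method of slices: FS = Σ[c'·Δl_i + (W_i cosα_i − u_i·Δl_i)·tanφ'] / Σ W_i sinα_i, with Δl_i = b_i / cosα_i.
Slice 1: Δl = 2.9/cos4.0° = 2.907 m; N'_1 = 106·cos4.0° − 18·2.907 = 53.4; c'Δl = 25.87; W sinα = 7.4
Slice 2: Δl = 2.4/cos22.9° = 2.605 m; N'_2 = 132·cos22.9° − 11·2.605 = 92.9; c'Δl = 23.19; W sinα = 51.4
Slice 3: Δl = 2.3/cos42.3° = 3.110 m; N'_3 = 58·cos42.3° − 13·3.110 = 2.5; c'Δl = 27.68; W sinα = 39.0
Σc'Δl = 76.7 kN/m; ΣN' = 148.8 kN/m; ΣW sinα = 97.8 kN/m
Resisting = 76.7 + 148.8·tan32.8° = 76.7 + 95.9 = 172.6 kN/m
FS = 172.6 / 97.8 = 1.765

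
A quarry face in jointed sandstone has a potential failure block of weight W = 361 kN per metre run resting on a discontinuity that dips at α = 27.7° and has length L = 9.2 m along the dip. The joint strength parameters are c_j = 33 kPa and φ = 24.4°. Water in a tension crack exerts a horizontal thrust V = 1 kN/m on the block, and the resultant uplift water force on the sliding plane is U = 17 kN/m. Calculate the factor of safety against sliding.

FS = 2.61

Resolving the block weight along and normal to the plane and applying the Mohr–Coulomb strength on the joint:
N' = W cosα − U − V sinα = 361·cos27.7° − 17 − 1·sin27.7° = 302.2 kN/m
Driving force T = W sinα + V cosα = 361·sin27.7° + 1·cos27.7° = 168.7 kN/m
Resisting force R = c_j·L + N'·tanφ = 33·9.2 + 302.2·tan24.4° = 303.6 + 137.1 = 440.7 kN/m
FS = R / T = 440.7 / 168.7 = 2.612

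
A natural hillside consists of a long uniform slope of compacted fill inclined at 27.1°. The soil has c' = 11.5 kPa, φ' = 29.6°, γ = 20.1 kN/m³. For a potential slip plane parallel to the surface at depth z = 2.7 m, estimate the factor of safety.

FS = 1.63

For an infinite slope with a slip plane parallel to the surface (no pore pressure): FS = [c' + γz cos²β tanφ'] / [γz sinβ cosβ].
γz = 20.1·2.7 = 54.27 kN/m²
Numerator = 11.5 + 54.27·cos²27.1°·tan29.6° = 11.5 + 54.27·0.7925·0.5681 = 35.932 kPa
Denominator = 54.27·sin27.1°·cos27.1° = 54.27·0.4555·0.8902 = 22.008 kPa
FS = 35.932 / 22.008 = 1.633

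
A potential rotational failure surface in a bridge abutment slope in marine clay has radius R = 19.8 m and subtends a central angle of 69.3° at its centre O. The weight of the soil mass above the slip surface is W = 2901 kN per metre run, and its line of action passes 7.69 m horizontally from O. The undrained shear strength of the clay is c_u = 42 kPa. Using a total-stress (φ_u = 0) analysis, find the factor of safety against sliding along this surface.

Taking moments about the centre O, the resisting moment is provided by the undrained shear strength acting along the arc:
Arc length L_a = R·θ = 19.8·(69.3°·π/180) = 19.8·1.2095 = 23.95 m
M_R = c_u·L_a·R = 42·23.95·19.8 = 19915.5 kN·m/m
M_D = W·d = 2901·7.69 = 22308.7 kN·m/m
FS = M_R / M_D = 19915.5 / 22308.7 = 0.893

FS = 0.89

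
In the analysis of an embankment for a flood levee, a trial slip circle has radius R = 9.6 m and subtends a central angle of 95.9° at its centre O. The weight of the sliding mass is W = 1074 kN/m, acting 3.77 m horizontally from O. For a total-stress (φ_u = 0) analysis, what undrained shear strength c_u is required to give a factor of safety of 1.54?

c_u = 40.4 kPa

FS = c_u·L_a·R / (W·d), so c_u = FS·W·d / (L_a·R).
Arc length L_a = R·θ = 9.6·(95.9°·π/180) = 9.6·1.6738 = 16.07 m
c_u = 1.54·1074·3.77 / (16.07·9.6) = 6235.4 / 154.25 = 40.42 kPa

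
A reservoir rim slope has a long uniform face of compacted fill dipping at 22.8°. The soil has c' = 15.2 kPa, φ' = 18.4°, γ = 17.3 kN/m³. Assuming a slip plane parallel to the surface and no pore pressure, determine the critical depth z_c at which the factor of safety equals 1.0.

z_c = 11.79 m

Setting FS = 1.00 in FS = [c' + γz cos²β tanφ'] / [γz sinβ cosβ] and solving for z:
z = c' / [γ cosβ (FS·sinβ − cosβ·tanφ')]
  = 15.2 / [17.3·cos22.8°·(1.00·sin22.8° − cos22.8°·tan18.4°)]
  = 15.2 / [17.3·0.9219·(1.00·0.3875 − 0.9219·0.3327)]
  = 15.2 / 1.2895 = 11.788 m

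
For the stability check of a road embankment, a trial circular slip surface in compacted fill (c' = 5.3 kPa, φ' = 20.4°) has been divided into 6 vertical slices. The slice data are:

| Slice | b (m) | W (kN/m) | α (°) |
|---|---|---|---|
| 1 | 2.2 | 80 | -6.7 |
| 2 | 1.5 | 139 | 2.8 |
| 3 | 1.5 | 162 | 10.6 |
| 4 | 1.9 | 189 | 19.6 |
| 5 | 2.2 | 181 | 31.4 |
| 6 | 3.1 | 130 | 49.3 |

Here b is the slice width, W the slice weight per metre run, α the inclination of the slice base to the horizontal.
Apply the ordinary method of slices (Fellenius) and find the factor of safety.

Ordinary method of slices: FS = Σ[c'·Δl_i + (W_i cosα_i)·tanφ'] / Σ W_i sinα_i, with Δl_i = b_i / cosα_i.
Slice 1: Δl = 2.2/cos(-6.7°) = 2.215 m; N'_1 = 80·cos(-6.7°) = 79.5; c'Δl = 11.74; W sinα = -9.3
Slice 2: Δl = 1.5/cos2.8° = 1.502 m; N'_2 = 139·cos2.8° = 138.8; c'Δl = 7.96; W sinα = 6.8
Slice 3: Δl = 1.5/cos10.6° = 1.526 m; N'_3 = 162·cos10.6° = 159.2; c'Δl = 8.09; W sinα = 29.8
Slice 4: Δl = 1.9/cos19.6° = 2.017 m; N'_4 = 189·cos19.6° = 178.0; c'Δl = 10.69; W sinα = 63.4
Slice 5: Δl = 2.2/cos31.4° = 2.577 m; N'_5 = 181·cos31.4° = 154.5; c'Δl = 13.66; W sinα = 94.3
Slice 6: Δl = 3.1/cos49.3° = 4.754 m; N'_6 = 130·cos49.3° = 84.8; c'Δl = 25.20; W sinα = 98.6
Σc'Δl = 77.3 kN/m; ΣN' = 794.8 kN/m; ΣW sinα = 283.5 kN/m
Resisting = 77.3 + 794.8·tan20.4° = 77.3 + 295.6 = 372.9 kN/m
FS = 372.9 / 283.5 = 1.315

FS = 1.32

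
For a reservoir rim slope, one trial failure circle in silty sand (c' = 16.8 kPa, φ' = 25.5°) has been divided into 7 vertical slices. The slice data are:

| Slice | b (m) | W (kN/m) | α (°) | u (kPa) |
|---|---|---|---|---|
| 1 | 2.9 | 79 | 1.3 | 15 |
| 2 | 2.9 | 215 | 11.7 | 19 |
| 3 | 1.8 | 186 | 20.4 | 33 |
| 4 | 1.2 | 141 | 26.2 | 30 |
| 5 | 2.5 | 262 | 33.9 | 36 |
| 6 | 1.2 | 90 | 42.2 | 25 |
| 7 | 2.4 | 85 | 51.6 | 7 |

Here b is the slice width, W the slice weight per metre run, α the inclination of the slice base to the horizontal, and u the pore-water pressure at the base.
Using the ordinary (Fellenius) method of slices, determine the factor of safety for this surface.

FS = 1.25

Ordinary method of slices: FS = Σ[c'·Δl_i + (W_i cosα_i − u_i·Δl_i)·tanφ'] / Σ W_i sinα_i, with Δl_i = b_i / cosα_i.
Slice 1: Δl = 2.9/cos1.3° = 2.901 m; N'_1 = 79·cos1.3° − 15·2.901 = 35.5; c'Δl = 48.73; W sinα = 1.8
Slice 2: Δl = 2.9/cos11.7° = 2.962 m; N'_2 = 215·cos11.7° − 19·2.962 = 154.3; c'Δl = 49.75; W sinα = 43.6
Slice 3: Δl = 1.8/cos20.4° = 1.920 m; N'_3 = 186·cos20.4° − 33·1.920 = 111.0; c'Δl = 32.26; W sinα = 64.8
Slice 4: Δl = 1.2/cos26.2° = 1.337 m; N'_4 = 141·cos26.2° − 30·1.337 = 86.4; c'Δl = 22.47; W sinα = 62.3
Slice 5: Δl = 2.5/cos33.9° = 3.012 m; N'_5 = 262·cos33.9° − 36·3.012 = 109.0; c'Δl = 50.60; W sinα = 146.1
Slice 6: Δl = 1.2/cos42.2° = 1.620 m; N'_6 = 90·cos42.2° − 25·1.620 = 26.2; c'Δl = 27.21; W sinα = 60.5
Slice 7: Δl = 2.4/cos51.6° = 3.864 m; N'_7 = 85·cos51.6° − 7·3.864 = 25.8; c'Δl = 64.91; W sinα = 66.6
Σc'Δl = 295.9 kN/m; ΣN' = 548.0 kN/m; ΣW sinα = 445.7 kN/m
Resisting = 295.9 + 548.0·tan25.5° = 295.9 + 261.4 = 557.3 kN/m
FS = 557.3 / 445.7 = 1.251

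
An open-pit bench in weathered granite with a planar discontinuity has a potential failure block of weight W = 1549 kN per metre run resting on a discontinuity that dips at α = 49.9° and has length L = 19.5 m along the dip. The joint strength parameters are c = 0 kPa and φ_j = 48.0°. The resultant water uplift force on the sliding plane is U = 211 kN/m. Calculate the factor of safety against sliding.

Resolving the block weight along and normal to the plane and applying the Mohr–Coulomb strength on the joint:
N' = W cosα − U = 1549·cos49.9° − 211 = 786.7 kN/m
Driving force T = W sinα = 1549·sin49.9° = 1184.9 kN/m
Resisting force R = c·L + N'·tanφ_j = 0·19.5 + 786.7·tan48.0° = 0.0 + 873.8 = 873.8 kN/m
FS = R / T = 873.8 / 1184.9 = 0.737

FS = 0.74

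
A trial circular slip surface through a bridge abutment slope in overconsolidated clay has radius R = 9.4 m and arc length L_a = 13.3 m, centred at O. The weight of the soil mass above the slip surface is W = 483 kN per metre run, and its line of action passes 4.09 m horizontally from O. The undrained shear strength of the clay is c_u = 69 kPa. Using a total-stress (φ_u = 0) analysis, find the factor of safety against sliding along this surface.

FS = 4.37

Taking moments about the centre O, the resisting moment is provided by the undrained shear strength acting along the arc:
M_R = c_u·L_a·R = 69·13.30·9.4 = 8626.4 kN·m/m
M_D = W·d = 483·4.09 = 1975.5 kN·m/m
FS = M_R / M_D = 8626.4 / 1975.5 = 4.367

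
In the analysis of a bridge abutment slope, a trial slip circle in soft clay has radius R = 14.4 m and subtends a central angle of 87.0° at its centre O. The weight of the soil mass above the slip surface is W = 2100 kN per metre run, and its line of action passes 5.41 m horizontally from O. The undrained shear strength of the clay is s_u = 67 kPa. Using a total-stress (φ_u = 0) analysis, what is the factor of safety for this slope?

Taking moments about the centre O, the resisting moment is provided by the undrained shear strength acting along the arc:
Arc length L_a = R·θ = 14.4·(87.0°·π/180) = 14.4·1.5184 = 21.87 m
M_R = s_u·L_a·R = 67·21.87·14.4 = 21095.8 kN·m/m
M_D = W·d = 2100·5.41 = 11361.0 kN·m/m
FS = M_R / M_D = 21095.8 / 11361.0 = 1.857

FS = 1.86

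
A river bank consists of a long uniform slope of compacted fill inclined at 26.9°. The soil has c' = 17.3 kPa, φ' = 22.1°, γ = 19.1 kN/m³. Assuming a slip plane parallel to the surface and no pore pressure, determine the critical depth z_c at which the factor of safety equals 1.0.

Setting FS = 1.00 in FS = [c' + γz cos²β tanφ'] / [γz sinβ cosβ] and solving for z:
z = c' / [γ cosβ (FS·sinβ − cosβ·tanφ')]
  = 17.3 / [19.1·cos26.9°·(1.00·sin26.9° − cos26.9°·tan22.1°)]
  = 17.3 / [19.1·0.8918·(1.00·0.4524 − 0.8918·0.4061)]
  = 17.3 / 1.5383 = 11.246 m

z_c = 11.25 m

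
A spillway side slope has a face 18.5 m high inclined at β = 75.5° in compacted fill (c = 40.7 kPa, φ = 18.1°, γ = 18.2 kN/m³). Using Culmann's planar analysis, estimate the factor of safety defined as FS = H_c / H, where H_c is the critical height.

H_c = (4c/γ) · sinβ cosφ / [1 − cos(β − φ)]
    = (4·40.7/18.2) · sin75.5°·cos18.1° / [1 − cos57.4°]
    = 8.945 · 0.9202 / 0.4612 = 17.85 m
FS = H_c / H = 17.85 / 18.5 = 0.965

FS = 0.96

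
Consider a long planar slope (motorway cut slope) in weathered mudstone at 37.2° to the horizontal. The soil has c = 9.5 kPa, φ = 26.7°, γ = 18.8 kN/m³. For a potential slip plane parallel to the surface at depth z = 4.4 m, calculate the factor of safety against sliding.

For an infinite slope with a slip plane parallel to the surface (no pore pressure): FS = [c + γz cos²β tanφ] / [γz sinβ cosβ].
γz = 18.8·4.4 = 82.72 kN/m²
Numerator = 9.5 + 82.72·cos²37.2°·tan26.7° = 9.5 + 82.72·0.6345·0.5029 = 35.896 kPa
Denominator = 82.72·sin37.2°·cos37.2° = 82.72·0.6046·0.7965 = 39.836 kPa
FS = 35.896 / 39.836 = 0.901

FS = 0.90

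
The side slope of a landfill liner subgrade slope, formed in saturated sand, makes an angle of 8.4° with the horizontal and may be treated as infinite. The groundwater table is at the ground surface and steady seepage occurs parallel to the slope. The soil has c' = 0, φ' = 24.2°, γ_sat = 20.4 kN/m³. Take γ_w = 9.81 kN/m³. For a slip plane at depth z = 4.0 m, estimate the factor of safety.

With seepage parallel to the slope and the water table at the surface, the effective normal stress on the slip plane uses the buoyant unit weight γ' = γ_sat − γ_w while the driving shear stress uses γ_sat:
FS = [c' + γ' z cos²β tanφ'] / [γ_sat z sinβ cosβ]
(For c' = 0 this reduces to FS = (γ'/γ_sat)·tanφ'/tanβ.)
γ' = 20.4 − 9.81 = 10.59 kN/m³
Numerator = 0.0 + 10.59·4.0·cos²8.4°·tan24.2° = 0.0 + 10.59·4.0·0.9787·0.4494 = 18.631 kPa
Denominator = 20.4·4.0·sin8.4°·cos8.4° = 20.4·4.0·0.1461·0.9893 = 11.792 kPa
FS = 18.631 / 11.792 = 1.580

FS = 1.58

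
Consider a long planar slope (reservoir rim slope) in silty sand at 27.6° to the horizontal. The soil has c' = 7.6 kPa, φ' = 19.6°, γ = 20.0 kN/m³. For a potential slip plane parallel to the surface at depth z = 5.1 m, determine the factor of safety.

For an infinite slope with a slip plane parallel to the surface (no pore pressure): FS = [c' + γz cos²β tanφ'] / [γz sinβ cosβ].
γz = 20.0·5.1 = 102.00 kN/m²
Numerator = 7.6 + 102.00·cos²27.6°·tan19.6° = 7.6 + 102.00·0.7854·0.3561 = 36.125 kPa
Denominator = 102.00·sin27.6°·cos27.6° = 102.00·0.4633·0.8862 = 41.879 kPa
FS = 36.125 / 41.879 = 0.863

FS = 0.86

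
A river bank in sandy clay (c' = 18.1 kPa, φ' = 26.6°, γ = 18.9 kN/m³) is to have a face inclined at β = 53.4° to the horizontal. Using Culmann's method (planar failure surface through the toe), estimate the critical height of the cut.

Culmann's analysis gives the critical failure plane at α_cr = (β + φ')/2 = (53.4 + 26.6)/2 = 40.0°, and the critical height
H_c = (4c'/γ) · sinβ cosφ' / [1 − cos(β − φ')]
    = (4·18.1/18.9) · sin53.4°·cos26.6° / [1 − cos(26.8°)]
    = 3.831 · 0.8028·0.8942 / [1 − 0.8926]
    = 3.831 · 0.7178 / 0.1074
    = 25.60 m

H_c = 25.60 m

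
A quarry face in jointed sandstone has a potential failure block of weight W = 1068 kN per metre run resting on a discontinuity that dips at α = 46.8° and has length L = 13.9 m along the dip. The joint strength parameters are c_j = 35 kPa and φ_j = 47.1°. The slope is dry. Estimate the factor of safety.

FS = 1.64

Resolving the block weight along and normal to the plane and applying the Mohr–Coulomb strength on the joint:
N' = W cosα = 1068·cos46.8° = 731.1 kN/m
Driving force T = W sinα = 1068·sin46.8° = 778.5 kN/m
Resisting force R = c_j·L + N'·tanφ_j = 35·13.9 + 731.1·tan47.1° = 486.5 + 786.8 = 1273.3 kN/m
FS = R / T = 1273.3 / 778.5 = 1.635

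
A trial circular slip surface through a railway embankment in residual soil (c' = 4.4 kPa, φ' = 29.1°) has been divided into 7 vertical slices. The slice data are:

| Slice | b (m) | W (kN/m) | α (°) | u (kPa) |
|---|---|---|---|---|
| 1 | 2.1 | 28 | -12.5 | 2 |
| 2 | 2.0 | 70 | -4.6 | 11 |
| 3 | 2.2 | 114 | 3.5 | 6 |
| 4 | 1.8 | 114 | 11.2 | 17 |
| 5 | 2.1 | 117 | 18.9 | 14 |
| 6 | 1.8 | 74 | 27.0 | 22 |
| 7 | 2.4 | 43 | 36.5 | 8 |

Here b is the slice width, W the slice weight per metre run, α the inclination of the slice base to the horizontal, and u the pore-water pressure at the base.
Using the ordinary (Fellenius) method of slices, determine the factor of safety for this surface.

FS = 2.36

Ordinary method of slices: FS = Σ[c'·Δl_i + (W_i cosα_i − u_i·Δl_i)·tanφ'] / Σ W_i sinα_i, with Δl_i = b_i / cosα_i.
Slice 1: Δl = 2.1/cos(-12.5°) = 2.151 m; N'_1 = 28·cos(-12.5°) − 2·2.151 = 23.0; c'Δl = 9.46; W sinα = -6.1
Slice 2: Δl = 2.0/cos(-4.6°) = 2.006 m; N'_2 = 70·cos(-4.6°) − 11·2.006 = 47.7; c'Δl = 8.83; W sinα = -5.6
Slice 3: Δl = 2.2/cos3.5° = 2.204 m; N'_3 = 114·cos3.5° − 6·2.204 = 100.6; c'Δl = 9.70; W sinα = 7.0
Slice 4: Δl = 1.8/cos11.2° = 1.835 m; N'_4 = 114·cos11.2° − 17·1.835 = 80.6; c'Δl = 8.07; W sinα = 22.1
Slice 5: Δl = 2.1/cos18.9° = 2.220 m; N'_5 = 117·cos18.9° − 14·2.220 = 79.6; c'Δl = 9.77; W sinα = 37.9
Slice 6: Δl = 1.8/cos27.0° = 2.020 m; N'_6 = 74·cos27.0° − 22·2.020 = 21.5; c'Δl = 8.89; W sinα = 33.6
Slice 7: Δl = 2.4/cos36.5° = 2.986 m; N'_7 = 43·cos36.5° − 8·2.986 = 10.7; c'Δl = 13.14; W sinα = 25.6
Σc'Δl = 67.9 kN/m; ΣN' = 363.7 kN/m; ΣW sinα = 114.5 kN/m
Resisting = 67.9 + 363.7·tan29.1° = 67.9 + 202.4 = 270.3 kN/m
FS = 270.3 / 114.5 = 2.361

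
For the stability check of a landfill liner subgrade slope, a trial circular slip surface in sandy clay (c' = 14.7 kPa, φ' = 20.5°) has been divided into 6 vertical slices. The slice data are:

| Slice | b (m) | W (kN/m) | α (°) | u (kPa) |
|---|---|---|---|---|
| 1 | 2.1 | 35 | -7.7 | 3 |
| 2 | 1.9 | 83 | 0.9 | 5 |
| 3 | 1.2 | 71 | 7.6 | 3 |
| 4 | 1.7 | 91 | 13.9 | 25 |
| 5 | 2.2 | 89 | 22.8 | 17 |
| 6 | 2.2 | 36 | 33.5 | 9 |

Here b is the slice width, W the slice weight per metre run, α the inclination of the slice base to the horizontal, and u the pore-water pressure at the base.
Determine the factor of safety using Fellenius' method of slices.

FS = 3.33

Ordinary method of slices: FS = Σ[c'·Δl_i + (W_i cosα_i − u_i·Δl_i)·tanφ'] / Σ W_i sinα_i, with Δl_i = b_i / cosα_i.
Slice 1: Δl = 2.1/cos(-7.7°) = 2.119 m; N'_1 = 35·cos(-7.7°) − 3·2.119 = 28.3; c'Δl = 31.15; W sinα = -4.7
Slice 2: Δl = 1.9/cos0.9° = 1.900 m; N'_2 = 83·cos0.9° − 5·1.900 = 73.5; c'Δl = 27.93; W sinα = 1.3
Slice 3: Δl = 1.2/cos7.6° = 1.211 m; N'_3 = 71·cos7.6° − 3·1.211 = 66.7; c'Δl = 17.80; W sinα = 9.4
Slice 4: Δl = 1.7/cos13.9° = 1.751 m; N'_4 = 91·cos13.9° − 25·1.751 = 44.6; c'Δl = 25.74; W sinα = 21.9
Slice 5: Δl = 2.2/cos22.8° = 2.386 m; N'_5 = 89·cos22.8° − 17·2.386 = 41.5; c'Δl = 35.08; W sinα = 34.5
Slice 6: Δl = 2.2/cos33.5° = 2.638 m; N'_6 = 36·cos33.5° − 9·2.638 = 6.3; c'Δl = 38.78; W sinα = 19.9
Σc'Δl = 176.5 kN/m; ΣN' = 260.9 kN/m; ΣW sinα = 82.2 kN/m
Resisting = 176.5 + 260.9·tan20.5° = 176.5 + 97.5 = 274.0 kN/m
FS = 274.0 / 82.2 = 3.333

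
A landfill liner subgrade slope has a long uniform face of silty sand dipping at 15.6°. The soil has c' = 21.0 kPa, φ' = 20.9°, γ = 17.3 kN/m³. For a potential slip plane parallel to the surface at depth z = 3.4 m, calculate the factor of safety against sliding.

FS = 2.75

For an infinite slope with a slip plane parallel to the surface (no pore pressure): FS = [c' + γz cos²β tanφ'] / [γz sinβ cosβ].
γz = 17.3·3.4 = 58.82 kN/m²
Numerator = 21.0 + 58.82·cos²15.6°·tan20.9° = 21.0 + 58.82·0.9277·0.3819 = 41.837 kPa
Denominator = 58.82·sin15.6°·cos15.6° = 58.82·0.2689·0.9632 = 15.235 kPa
FS = 41.837 / 15.235 = 2.746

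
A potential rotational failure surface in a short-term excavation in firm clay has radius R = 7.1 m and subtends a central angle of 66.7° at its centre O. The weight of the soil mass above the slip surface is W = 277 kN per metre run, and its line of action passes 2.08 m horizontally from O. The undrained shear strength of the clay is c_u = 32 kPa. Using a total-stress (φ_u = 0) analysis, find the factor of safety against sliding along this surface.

FS = 3.26

Taking moments about the centre O, the resisting moment is provided by the undrained shear strength acting along the arc:
Arc length L_a = R·θ = 7.1·(66.7°·π/180) = 7.1·1.1641 = 8.27 m
M_R = c_u·L_a·R = 32·8.27·7.1 = 1877.9 kN·m/m
M_D = W·d = 277·2.08 = 576.2 kN·m/m
FS = M_R / M_D = 1877.9 / 576.2 = 3.259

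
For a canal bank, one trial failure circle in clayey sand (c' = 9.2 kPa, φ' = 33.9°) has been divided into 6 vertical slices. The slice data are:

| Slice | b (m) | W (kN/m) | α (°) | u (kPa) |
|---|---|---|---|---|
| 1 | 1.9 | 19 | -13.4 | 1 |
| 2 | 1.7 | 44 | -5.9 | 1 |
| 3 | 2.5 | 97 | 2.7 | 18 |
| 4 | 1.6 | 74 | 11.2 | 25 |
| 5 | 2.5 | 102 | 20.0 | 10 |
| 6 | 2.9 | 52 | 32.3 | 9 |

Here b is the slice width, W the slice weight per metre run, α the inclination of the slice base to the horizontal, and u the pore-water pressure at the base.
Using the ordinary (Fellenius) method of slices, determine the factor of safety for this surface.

Ordinary method of slices: FS = Σ[c'·Δl_i + (W_i cosα_i − u_i·Δl_i)·tanφ'] / Σ W_i sinα_i, with Δl_i = b_i / cosα_i.
Slice 1: Δl = 1.9/cos(-13.4°) = 1.953 m; N'_1 = 19·cos(-13.4°) − 1·1.953 = 16.5; c'Δl = 17.97; W sinα = -4.4
Slice 2: Δl = 1.7/cos(-5.9°) = 1.709 m; N'_2 = 44·cos(-5.9°) − 1·1.709 = 42.1; c'Δl = 15.72; W sinα = -4.5
Slice 3: Δl = 2.5/cos2.7° = 2.503 m; N'_3 = 97·cos2.7° − 18·2.503 = 51.8; c'Δl = 23.03; W sinα = 4.6
Slice 4: Δl = 1.6/cos11.2° = 1.631 m; N'_4 = 74·cos11.2° − 25·1.631 = 31.8; c'Δl = 15.01; W sinα = 14.4
Slice 5: Δl = 2.5/cos20.0° = 2.660 m; N'_5 = 102·cos20.0° − 10·2.660 = 69.2; c'Δl = 24.48; W sinα = 34.9
Slice 6: Δl = 2.9/cos32.3° = 3.431 m; N'_6 = 52·cos32.3° − 9·3.431 = 13.1; c'Δl = 31.56; W sinα = 27.8
Σc'Δl = 127.8 kN/m; ΣN' = 224.6 kN/m; ΣW sinα = 72.7 kN/m
Resisting = 127.8 + 224.6·tan33.9° = 127.8 + 150.9 = 278.7 kN/m
FS = 278.7 / 72.7 = 3.834

FS = 3.83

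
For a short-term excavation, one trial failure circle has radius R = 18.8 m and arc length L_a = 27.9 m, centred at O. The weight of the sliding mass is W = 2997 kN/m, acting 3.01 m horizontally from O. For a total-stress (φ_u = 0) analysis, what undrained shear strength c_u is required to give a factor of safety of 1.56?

FS = c_u·L_a·R / (W·d), so c_u = FS·W·d / (L_a·R).
c_u = 1.56·2997·3.01 / (27.90·18.8) = 14072.7 / 524.52 = 26.83 kPa

c_u = 26.8 kPa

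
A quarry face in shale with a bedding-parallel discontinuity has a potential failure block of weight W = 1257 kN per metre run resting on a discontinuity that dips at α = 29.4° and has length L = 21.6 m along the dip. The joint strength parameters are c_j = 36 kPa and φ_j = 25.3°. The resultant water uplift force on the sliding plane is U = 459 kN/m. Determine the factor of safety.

FS = 1.75

Resolving the block weight along and normal to the plane and applying the Mohr–Coulomb strength on the joint:
N' = W cosα − U = 1257·cos29.4° − 459 = 636.1 kN/m
Driving force T = W sinα = 1257·sin29.4° = 617.1 kN/m
Resisting force R = c_j·L + N'·tanφ_j = 36·21.6 + 636.1·tan25.3° = 777.6 + 300.7 = 1078.3 kN/m
FS = R / T = 1078.3 / 617.1 = 1.747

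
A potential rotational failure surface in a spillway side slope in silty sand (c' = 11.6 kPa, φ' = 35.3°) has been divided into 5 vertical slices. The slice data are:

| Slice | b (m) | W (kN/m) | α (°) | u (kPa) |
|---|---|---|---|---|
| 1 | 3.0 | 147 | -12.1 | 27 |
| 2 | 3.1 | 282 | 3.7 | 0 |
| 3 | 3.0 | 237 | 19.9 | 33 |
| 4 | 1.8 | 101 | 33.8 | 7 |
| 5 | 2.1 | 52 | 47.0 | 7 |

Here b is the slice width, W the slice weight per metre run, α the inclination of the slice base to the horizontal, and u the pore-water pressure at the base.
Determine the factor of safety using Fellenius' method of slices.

Ordinary method of slices: FS = Σ[c'·Δl_i + (W_i cosα_i − u_i·Δl_i)·tanφ'] / Σ W_i sinα_i, with Δl_i = b_i / cosα_i.
Slice 1: Δl = 3.0/cos(-12.1°) = 3.068 m; N'_1 = 147·cos(-12.1°) − 27·3.068 = 60.9; c'Δl = 35.59; W sinα = -30.8
Slice 2: Δl = 3.1/cos3.7° = 3.106 m; N'_2 = 282·cos3.7° − 0·3.106 = 281.4; c'Δl = 36.04; W sinα = 18.2
Slice 3: Δl = 3.0/cos19.9° = 3.191 m; N'_3 = 237·cos19.9° − 33·3.191 = 117.6; c'Δl = 37.01; W sinα = 80.7
Slice 4: Δl = 1.8/cos33.8° = 2.166 m; N'_4 = 101·cos33.8° − 7·2.166 = 68.8; c'Δl = 25.13; W sinα = 56.2
Slice 5: Δl = 2.1/cos47.0° = 3.079 m; N'_5 = 52·cos47.0° − 7·3.079 = 13.9; c'Δl = 35.72; W sinα = 38.0
Σc'Δl = 169.5 kN/m; ΣN' = 542.5 kN/m; ΣW sinα = 162.3 kN/m
Resisting = 169.5 + 542.5·tan35.3° = 169.5 + 384.1 = 553.6 kN/m
FS = 553.6 / 162.3 = 3.412

FS = 3.41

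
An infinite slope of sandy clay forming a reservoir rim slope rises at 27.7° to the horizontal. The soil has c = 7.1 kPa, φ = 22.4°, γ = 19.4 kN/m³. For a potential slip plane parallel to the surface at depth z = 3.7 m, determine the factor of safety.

FS = 1.03

For an infinite slope with a slip plane parallel to the surface (no pore pressure): FS = [c + γz cos²β tanφ] / [γz sinβ cosβ].
γz = 19.4·3.7 = 71.78 kN/m²
Numerator = 7.1 + 71.78·cos²27.7°·tan22.4° = 7.1 + 71.78·0.7839·0.4122 = 30.293 kPa
Denominator = 71.78·sin27.7°·cos27.7° = 71.78·0.4648·0.8854 = 29.542 kPa
FS = 30.293 / 29.542 = 1.025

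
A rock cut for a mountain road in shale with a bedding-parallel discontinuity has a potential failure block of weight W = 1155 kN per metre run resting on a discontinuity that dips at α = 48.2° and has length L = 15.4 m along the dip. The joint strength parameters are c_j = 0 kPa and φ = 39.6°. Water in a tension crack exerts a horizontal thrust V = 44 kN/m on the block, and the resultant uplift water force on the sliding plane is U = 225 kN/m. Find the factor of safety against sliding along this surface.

Resolving the block weight along and normal to the plane and applying the Mohr–Coulomb strength on the joint:
N' = W cosα − U − V sinα = 1155·cos48.2° − 225 − 44·sin48.2° = 512.0 kN/m
Driving force T = W sinα + V cosα = 1155·sin48.2° + 44·cos48.2° = 890.4 kN/m
Resisting force R = c_j·L + N'·tanφ = 0·15.4 + 512.0·tan39.6° = 0.0 + 423.6 = 423.6 kN/m
FS = R / T = 423.6 / 890.4 = 0.476

FS = 0.48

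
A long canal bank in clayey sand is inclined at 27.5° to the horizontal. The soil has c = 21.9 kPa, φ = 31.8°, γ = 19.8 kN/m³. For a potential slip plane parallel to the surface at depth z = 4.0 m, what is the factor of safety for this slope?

FS = 1.87

For an infinite slope with a slip plane parallel to the surface (no pore pressure): FS = [c + γz cos²β tanφ] / [γz sinβ cosβ].
γz = 19.8·4.0 = 79.20 kN/m²
Numerator = 21.9 + 79.20·cos²27.5°·tan31.8° = 21.9 + 79.20·0.7868·0.6200 = 60.536 kPa
Denominator = 79.20·sin27.5°·cos27.5° = 79.20·0.4617·0.8870 = 32.438 kPa
FS = 60.536 / 32.438 = 1.866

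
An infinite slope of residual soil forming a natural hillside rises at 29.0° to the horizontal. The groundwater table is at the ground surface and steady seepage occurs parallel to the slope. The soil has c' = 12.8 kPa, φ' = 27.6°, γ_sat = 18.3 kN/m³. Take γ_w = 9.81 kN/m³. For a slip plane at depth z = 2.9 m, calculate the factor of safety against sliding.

With seepage parallel to the slope and the water table at the surface, the effective normal stress on the slip plane uses the buoyant unit weight γ' = γ_sat − γ_w while the driving shear stress uses γ_sat:
FS = [c' + γ' z cos²β tanφ'] / [γ_sat z sinβ cosβ]
γ' = 18.3 − 9.81 = 8.49 kN/m³
Numerator = 12.8 + 8.49·2.9·cos²29.0°·tan27.6° = 12.8 + 8.49·2.9·0.7650·0.5228 = 22.646 kPa
Denominator = 18.3·2.9·sin29.0°·cos29.0° = 18.3·2.9·0.4848·0.8746 = 22.503 kPa
FS = 22.646 / 22.503 = 1.006

FS = 1.01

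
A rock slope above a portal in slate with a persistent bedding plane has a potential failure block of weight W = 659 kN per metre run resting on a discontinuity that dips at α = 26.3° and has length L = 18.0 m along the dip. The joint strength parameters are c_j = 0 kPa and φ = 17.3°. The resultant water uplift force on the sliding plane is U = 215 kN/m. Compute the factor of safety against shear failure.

Resolving the block weight along and normal to the plane and applying the Mohr–Coulomb strength on the joint:
N' = W cosα − U = 659·cos26.3° − 215 = 375.8 kN/m
Driving force T = W sinα = 659·sin26.3° = 292.0 kN/m
Resisting force R = c_j·L + N'·tanφ = 0·18.0 + 375.8·tan17.3° = 0.0 + 117.0 = 117.0 kN/m
FS = R / T = 117.0 / 292.0 = 0.401

FS = 0.40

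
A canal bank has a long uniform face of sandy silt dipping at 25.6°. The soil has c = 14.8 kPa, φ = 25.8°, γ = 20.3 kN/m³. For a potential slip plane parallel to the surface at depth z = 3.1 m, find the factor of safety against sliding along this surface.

FS = 1.61

For an infinite slope with a slip plane parallel to the surface (no pore pressure): FS = [c + γz cos²β tanφ] / [γz sinβ cosβ].
γz = 20.3·3.1 = 62.93 kN/m²
Numerator = 14.8 + 62.93·cos²25.6°·tan25.8° = 14.8 + 62.93·0.8133·0.4834 = 39.542 kPa
Denominator = 62.93·sin25.6°·cos25.6° = 62.93·0.4321·0.9018 = 24.522 kPa
FS = 39.542 / 24.522 = 1.613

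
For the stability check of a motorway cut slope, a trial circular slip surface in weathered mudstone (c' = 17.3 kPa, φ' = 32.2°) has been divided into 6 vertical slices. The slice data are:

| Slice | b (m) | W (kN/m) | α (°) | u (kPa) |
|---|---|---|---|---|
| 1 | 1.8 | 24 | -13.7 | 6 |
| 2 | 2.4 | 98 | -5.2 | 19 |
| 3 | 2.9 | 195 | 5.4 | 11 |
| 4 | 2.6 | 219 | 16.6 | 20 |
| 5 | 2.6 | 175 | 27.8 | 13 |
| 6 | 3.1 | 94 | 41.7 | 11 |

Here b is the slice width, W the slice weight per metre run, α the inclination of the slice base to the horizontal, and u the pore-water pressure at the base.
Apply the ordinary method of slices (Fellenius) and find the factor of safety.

Ordinary method of slices: FS = Σ[c'·Δl_i + (W_i cosα_i − u_i·Δl_i)·tanφ'] / Σ W_i sinα_i, with Δl_i = b_i / cosα_i.
Slice 1: Δl = 1.8/cos(-13.7°) = 1.853 m; N'_1 = 24·cos(-13.7°) − 6·1.853 = 12.2; c'Δl = 32.05; W sinα = -5.7
Slice 2: Δl = 2.4/cos(-5.2°) = 2.410 m; N'_2 = 98·cos(-5.2°) − 19·2.410 = 51.8; c'Δl = 41.69; W sinα = -8.9
Slice 3: Δl = 2.9/cos5.4° = 2.913 m; N'_3 = 195·cos5.4° − 11·2.913 = 162.1; c'Δl = 50.39; W sinα = 18.4
Slice 4: Δl = 2.6/cos16.6° = 2.713 m; N'_4 = 219·cos16.6° − 20·2.713 = 155.6; c'Δl = 46.94; W sinα = 62.6
Slice 5: Δl = 2.6/cos27.8° = 2.939 m; N'_5 = 175·cos27.8° − 13·2.939 = 116.6; c'Δl = 50.85; W sinα = 81.6
Slice 6: Δl = 3.1/cos41.7° = 4.152 m; N'_6 = 94·cos41.7° − 11·4.152 = 24.5; c'Δl = 71.83; W sinα = 62.5
Σc'Δl = 293.8 kN/m; ΣN' = 522.8 kN/m; ΣW sinα = 210.5 kN/m
Resisting = 293.8 + 522.8·tan32.2° = 293.8 + 329.2 = 623.0 kN/m
FS = 623.0 / 210.5 = 2.960

FS = 2.96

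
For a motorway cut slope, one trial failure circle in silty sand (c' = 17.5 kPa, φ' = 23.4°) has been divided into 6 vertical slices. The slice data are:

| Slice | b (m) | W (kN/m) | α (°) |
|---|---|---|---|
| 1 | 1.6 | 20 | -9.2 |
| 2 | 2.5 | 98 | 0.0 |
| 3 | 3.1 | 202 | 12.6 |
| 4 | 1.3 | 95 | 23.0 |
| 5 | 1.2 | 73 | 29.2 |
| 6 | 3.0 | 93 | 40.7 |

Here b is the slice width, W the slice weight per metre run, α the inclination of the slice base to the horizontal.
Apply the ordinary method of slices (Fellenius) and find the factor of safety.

Ordinary method of slices: FS = Σ[c'·Δl_i + (W_i cosα_i)·tanφ'] / Σ W_i sinα_i, with Δl_i = b_i / cosα_i.
Slice 1: Δl = 1.6/cos(-9.2°) = 1.621 m; N'_1 = 20·cos(-9.2°) = 19.7; c'Δl = 28.36; W sinα = -3.2
Slice 2: Δl = 2.5/cos0.0° = 2.500 m; N'_2 = 98·cos0.0° = 98.0; c'Δl = 43.75; W sinα = 0.0
Slice 3: Δl = 3.1/cos12.6° = 3.177 m; N'_3 = 202·cos12.6° = 197.1; c'Δl = 55.59; W sinα = 44.1
Slice 4: Δl = 1.3/cos23.0° = 1.412 m; N'_4 = 95·cos23.0° = 87.4; c'Δl = 24.71; W sinα = 37.1
Slice 5: Δl = 1.2/cos29.2° = 1.375 m; N'_5 = 73·cos29.2° = 63.7; c'Δl = 24.06; W sinα = 35.6
Slice 6: Δl = 3.0/cos40.7° = 3.957 m; N'_6 = 93·cos40.7° = 70.5; c'Δl = 69.25; W sinα = 60.6
Σc'Δl = 245.7 kN/m; ΣN' = 536.6 kN/m; ΣW sinα = 174.2 kN/m
Resisting = 245.7 + 536.6·tan23.4° = 245.7 + 232.2 = 477.9 kN/m
FS = 477.9 / 174.2 = 2.743

FS = 2.74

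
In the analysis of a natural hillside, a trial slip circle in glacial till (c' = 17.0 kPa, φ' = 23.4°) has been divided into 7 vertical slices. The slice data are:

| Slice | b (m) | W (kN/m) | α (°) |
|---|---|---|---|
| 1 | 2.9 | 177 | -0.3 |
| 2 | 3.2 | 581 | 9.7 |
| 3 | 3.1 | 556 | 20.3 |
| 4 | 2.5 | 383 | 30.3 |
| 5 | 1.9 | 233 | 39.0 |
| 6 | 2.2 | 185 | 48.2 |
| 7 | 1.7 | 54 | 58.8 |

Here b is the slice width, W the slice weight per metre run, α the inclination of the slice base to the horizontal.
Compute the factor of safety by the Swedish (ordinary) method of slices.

Ordinary method of slices: FS = Σ[c'·Δl_i + (W_i cosα_i)·tanφ'] / Σ W_i sinα_i, with Δl_i = b_i / cosα_i.
Slice 1: Δl = 2.9/cos(-0.3°) = 2.900 m; N'_1 = 177·cos(-0.3°) = 177.0; c'Δl = 49.30; W sinα = -0.9
Slice 2: Δl = 3.2/cos9.7° = 3.246 m; N'_2 = 581·cos9.7° = 572.7; c'Δl = 55.19; W sinα = 97.9
Slice 3: Δl = 3.1/cos20.3° = 3.305 m; N'_3 = 556·cos20.3° = 521.5; c'Δl = 56.19; W sinα = 192.9
Slice 4: Δl = 2.5/cos30.3° = 2.896 m; N'_4 = 383·cos30.3° = 330.7; c'Δl = 49.22; W sinα = 193.2
Slice 5: Δl = 1.9/cos39.0° = 2.445 m; N'_5 = 233·cos39.0° = 181.1; c'Δl = 41.56; W sinα = 146.6
Slice 6: Δl = 2.2/cos48.2° = 3.301 m; N'_6 = 185·cos48.2° = 123.3; c'Δl = 56.11; W sinα = 137.9
Slice 7: Δl = 1.7/cos58.8° = 3.282 m; N'_7 = 54·cos58.8° = 28.0; c'Δl = 55.79; W sinα = 46.2
Σc'Δl = 363.4 kN/m; ΣN' = 1934.2 kN/m; ΣW sinα = 813.8 kN/m
Resisting = 363.4 + 1934.2·tan23.4° = 363.4 + 837.0 = 1200.4 kN/m
FS = 1200.4 / 813.8 = 1.475

FS = 1.47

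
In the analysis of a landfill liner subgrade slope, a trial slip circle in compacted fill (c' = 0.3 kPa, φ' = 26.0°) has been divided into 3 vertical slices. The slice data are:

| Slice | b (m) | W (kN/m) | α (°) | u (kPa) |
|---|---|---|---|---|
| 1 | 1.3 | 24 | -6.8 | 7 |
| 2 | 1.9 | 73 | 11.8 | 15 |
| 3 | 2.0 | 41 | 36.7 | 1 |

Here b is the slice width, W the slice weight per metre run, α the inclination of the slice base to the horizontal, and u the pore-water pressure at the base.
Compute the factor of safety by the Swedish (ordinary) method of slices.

Ordinary method of slices: FS = Σ[c'·Δl_i + (W_i cosα_i − u_i·Δl_i)·tanφ'] / Σ W_i sinα_i, with Δl_i = b_i / cosα_i.
Slice 1: Δl = 1.3/cos(-6.8°) = 1.309 m; N'_1 = 24·cos(-6.8°) − 7·1.309 = 14.7; c'Δl = 0.39; W sinα = -2.8
Slice 2: Δl = 1.9/cos11.8° = 1.941 m; N'_2 = 73·cos11.8° − 15·1.941 = 42.3; c'Δl = 0.58; W sinα = 14.9
Slice 3: Δl = 2.0/cos36.7° = 2.494 m; N'_3 = 41·cos36.7° − 1·2.494 = 30.4; c'Δl = 0.75; W sinα = 24.5
Σc'Δl = 1.7 kN/m; ΣN' = 87.4 kN/m; ΣW sinα = 36.6 kN/m
Resisting = 1.7 + 87.4·tan26.0° = 1.7 + 42.6 = 44.3 kN/m
FS = 44.3 / 36.6 = 1.212

FS = 1.21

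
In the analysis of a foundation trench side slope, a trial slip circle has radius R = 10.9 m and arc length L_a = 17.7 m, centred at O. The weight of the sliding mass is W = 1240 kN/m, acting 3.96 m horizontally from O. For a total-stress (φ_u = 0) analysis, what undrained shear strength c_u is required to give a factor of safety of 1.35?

c_u = 34.4 kPa

FS = c_u·L_a·R / (W·d), so c_u = FS·W·d / (L_a·R).
c_u = 1.35·1240·3.96 / (17.70·10.9) = 6629.0 / 192.93 = 34.36 kPa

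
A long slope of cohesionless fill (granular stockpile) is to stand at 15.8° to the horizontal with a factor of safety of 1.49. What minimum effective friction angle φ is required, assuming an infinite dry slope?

FS = tanφ/tanβ ⇒ tanφ = FS · tanβ = 1.49 · tan15.8° = 0.4216
φ = arctan(0.4216) = 22.86°

φ = 22.9°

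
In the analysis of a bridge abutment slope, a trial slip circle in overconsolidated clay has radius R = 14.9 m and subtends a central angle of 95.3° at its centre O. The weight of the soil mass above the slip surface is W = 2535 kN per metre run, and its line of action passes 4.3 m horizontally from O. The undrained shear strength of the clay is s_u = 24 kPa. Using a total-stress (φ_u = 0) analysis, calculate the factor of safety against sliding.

Taking moments about the centre O, the resisting moment is provided by the undrained shear strength acting along the arc:
Arc length L_a = R·θ = 14.9·(95.3°·π/180) = 14.9·1.6633 = 24.78 m
M_R = s_u·L_a·R = 24·24.78·14.9 = 8862.5 kN·m/m
M_D = W·d = 2535·4.3 = 10900.5 kN·m/m
FS = M_R / M_D = 8862.5 / 10900.5 = 0.813

FS = 0.81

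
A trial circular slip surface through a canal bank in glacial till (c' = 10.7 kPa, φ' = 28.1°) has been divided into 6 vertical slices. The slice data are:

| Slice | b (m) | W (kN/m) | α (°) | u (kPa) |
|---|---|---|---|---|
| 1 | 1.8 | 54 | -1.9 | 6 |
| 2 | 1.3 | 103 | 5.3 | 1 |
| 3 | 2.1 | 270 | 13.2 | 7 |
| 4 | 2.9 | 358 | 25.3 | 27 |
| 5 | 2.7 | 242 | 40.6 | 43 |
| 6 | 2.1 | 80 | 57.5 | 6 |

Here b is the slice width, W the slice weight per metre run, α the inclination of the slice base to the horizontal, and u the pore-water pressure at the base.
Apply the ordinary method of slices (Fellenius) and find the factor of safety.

FS = 1.19

Ordinary method of slices: FS = Σ[c'·Δl_i + (W_i cosα_i − u_i·Δl_i)·tanφ'] / Σ W_i sinα_i, with Δl_i = b_i / cosα_i.
Slice 1: Δl = 1.8/cos(-1.9°) = 1.801 m; N'_1 = 54·cos(-1.9°) − 6·1.801 = 43.2; c'Δl = 19.27; W sinα = -1.8
Slice 2: Δl = 1.3/cos5.3° = 1.306 m; N'_2 = 103·cos5.3° − 1·1.306 = 101.3; c'Δl = 13.97; W sinα = 9.5
Slice 3: Δl = 2.1/cos13.2° = 2.157 m; N'_3 = 270·cos13.2° − 7·2.157 = 247.8; c'Δl = 23.08; W sinα = 61.7
Slice 4: Δl = 2.9/cos25.3° = 3.208 m; N'_4 = 358·cos25.3° − 27·3.208 = 237.1; c'Δl = 34.32; W sinα = 153.0
Slice 5: Δl = 2.7/cos40.6° = 3.556 m; N'_5 = 242·cos40.6° − 43·3.556 = 30.8; c'Δl = 38.05; W sinα = 157.5
Slice 6: Δl = 2.1/cos57.5° = 3.908 m; N'_6 = 80·cos57.5° − 6·3.908 = 19.5; c'Δl = 41.82; W sinα = 67.5
Σc'Δl = 170.5 kN/m; ΣN' = 679.6 kN/m; ΣW sinα = 447.3 kN/m
Resisting = 170.5 + 679.6·tan28.1° = 170.5 + 362.9 = 533.4 kN/m
FS = 533.4 / 447.3 = 1.192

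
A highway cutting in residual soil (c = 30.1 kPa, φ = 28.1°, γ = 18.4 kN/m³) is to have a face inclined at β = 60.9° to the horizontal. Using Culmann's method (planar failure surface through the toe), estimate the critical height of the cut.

H_c = 31.63 m

Culmann's analysis gives the critical failure plane at α_cr = (β + φ)/2 = (60.9 + 28.1)/2 = 44.5°, and the critical height
H_c = (4c/γ) · sinβ cosφ / [1 − cos(β − φ)]
    = (4·30.1/18.4) · sin60.9°·cos28.1° / [1 − cos(32.8°)]
    = 6.543 · 0.8738·0.8821 / [1 − 0.8406]
    = 6.543 · 0.7708 / 0.1594
    = 31.63 m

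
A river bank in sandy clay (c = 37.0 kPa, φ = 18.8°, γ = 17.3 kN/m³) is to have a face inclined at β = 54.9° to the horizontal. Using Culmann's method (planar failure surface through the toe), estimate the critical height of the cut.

Culmann's analysis gives the critical failure plane at α_cr = (β + φ)/2 = (54.9 + 18.8)/2 = 36.9°, and the critical height
H_c = (4c/γ) · sinβ cosφ / [1 − cos(β − φ)]
    = (4·37.0/17.3) · sin54.9°·cos18.8° / [1 − cos(36.1°)]
    = 8.555 · 0.8181·0.9466 / [1 − 0.8080]
    = 8.555 · 0.7745 / 0.1920
    = 34.51 m

H_c = 34.51 m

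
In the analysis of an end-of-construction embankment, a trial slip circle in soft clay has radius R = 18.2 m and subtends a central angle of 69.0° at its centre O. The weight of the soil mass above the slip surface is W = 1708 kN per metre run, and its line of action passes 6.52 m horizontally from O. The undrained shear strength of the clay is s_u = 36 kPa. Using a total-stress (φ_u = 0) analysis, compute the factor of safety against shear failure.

Taking moments about the centre O, the resisting moment is provided by the undrained shear strength acting along the arc:
Arc length L_a = R·θ = 18.2·(69.0°·π/180) = 18.2·1.2043 = 21.92 m
M_R = s_u·L_a·R = 36·21.92·18.2 = 14360.6 kN·m/m
M_D = W·d = 1708·6.52 = 11136.2 kN·m/m
FS = M_R / M_D = 14360.6 / 11136.2 = 1.290

FS = 1.29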